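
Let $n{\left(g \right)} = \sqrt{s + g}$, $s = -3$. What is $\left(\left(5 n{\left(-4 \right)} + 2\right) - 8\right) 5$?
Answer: $-30 + 25 i \sqrt{7} \approx -30.0 + 66.144 i$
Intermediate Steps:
$n{\left(g \right)} = \sqrt{-3 + g}$
$\left(\left(5 n{\left(-4 \right)} + 2\right) - 8\right) 5 = \left(\left(5 \sqrt{-3 - 4} + 2\right) - 8\right) 5 = \left(\left(5 \sqrt{-7} + 2\right) - 8\right) 5 = \left(\left(5 i \sqrt{7} + 2\right) - 8\right) 5 = \left(\left(2 + 5 i \sqrt{7}\right) - 8\right) 5 = \left(-6 + 5 i \sqrt{7}\right) 5 = -30 + 25 i \sqrt{7}$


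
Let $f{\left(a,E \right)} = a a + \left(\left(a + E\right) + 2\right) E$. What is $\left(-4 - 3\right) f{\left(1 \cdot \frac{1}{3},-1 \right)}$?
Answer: $\frac{77}{9} \approx 8.5556$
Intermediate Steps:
$f{\left(a,E \right)} = a^{2} + E \left(2 + E + a\right)$ ($f{\left(a,E \right)} = a^{2} + \left(\left(E + a\right) + 2\right) E = a^{2} + \left(2 + E + a\right) E = a^{2} + E \left(2 + E + a\right)$)
$\left(-4 - 3\right) f{\left(1 \cdot \frac{1}{3},-1 \right)} = \left(-4 - 3\right) \left(\left(-1\right)^{2} + \left(1 \cdot \frac{1}{3}\right)^{2} + 2 \left(-1\right) - 1 \cdot \frac{1}{3}\right) = \left(-4 - 3\right) \left(1 + \left(1 \cdot \frac{1}{3}\right)^{2} - 2 - 1 \cdot \frac{1}{3}\right) = - 7 \left(1 + \left(\frac{1}{3}\right)^{2} - 2 - \frac{1}{3}\right) = - 7 \left(1 + \frac{1}{9} - 2 - \frac{1}{3}\right) = \left(-7\right) \left(- \frac{11}{9}\right) = \frac{77}{9}$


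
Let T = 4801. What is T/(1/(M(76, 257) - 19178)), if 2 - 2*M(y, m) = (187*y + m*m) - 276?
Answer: -568145539/2 ≈ -2.8407e+8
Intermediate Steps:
M(y, m) = 139 - 187*y/2 - m**2/2 (M(y, m) = 1 - ((187*y + m*m) - 276)/2 = 1 - ((187*y + m**2) - 276)/2 = 1 - ((m**2 + 187*y) - 276)/2 = 1 - (-276 + m**2 + 187*y)/2 = 1 + (138 - 187*y/2 - m**2/2) = 139 - 187*y/2 - m**2/2)
T/(1/(M(76, 257) - 19178)) = 4801/(1/((139 - 187/2*76 - 1/2*257**2) - 19178)) = 4801/(1/((139 - 7106 - 1/2*66049) - 19178)) = 4801/(1/((139 - 7106 - 66049/2) - 19178)) = 4801/(1/(-79983/2 - 19178)) = 4801/(1/(-118339/2)) = 4801/(-2/118339) = 4801*(-118339/2) = -568145539/2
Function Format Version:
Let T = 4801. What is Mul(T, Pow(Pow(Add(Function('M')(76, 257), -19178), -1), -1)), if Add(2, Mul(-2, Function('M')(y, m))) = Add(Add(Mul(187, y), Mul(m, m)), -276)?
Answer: Rational(-568145539, 2) ≈ -2.8407e+8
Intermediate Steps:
Function('M')(y, m) = Add(139, Mul(Rational(-187, 2), y), Mul(Rational(-1, 2), Pow(m, 2))) (Function('M')(y, m) = Add(1, Mul(Rational(-1, 2), Add(Add(Mul(187, y), Mul(m, m)), -276))) = Add(1, Mul(Rational(-1, 2), Add(Add(Mul(187, y), Pow(m, 2)), -276))) = Add(1, Mul(Rational(-1, 2), Add(Add(Pow(m, 2), Mul(187, y)), -276))) = Add(1, Mul(Rational(-1, 2), Add(-276, Pow(m, 2), Mul(187, y)))) = Add(1, Add(138, Mul(Rational(-187, 2), y), Mul(Rational(-1, 2), Pow(m, 2)))) = Add(139, Mul(Rational(-187, 2), y), Mul(Rational(-1, 2), Pow(m, 2))))
Mul(T, Pow(Pow(Add(Function('M')(76, 257), -19178), -1), -1)) = Mul(4801, Pow(Pow(Add(Add(139, Mul(Rational(-187, 2), 76), Mul(Rational(-1, 2), Pow(257, 2))), -19178), -1), -1)) = Mul(4801, Pow(Pow(Add(Add(139, -7106, Mul(Rational(-1, 2), 66049)), -19178), -1), -1)) = Mul(4801, Pow(Pow(Add(Add(139, -7106, Rational(-66049, 2)), -19178), -1), -1)) = Mul(4801, Pow(Pow(Add(Rational(-79983, 2), -19178), -1), -1)) = Mul(4801, Pow(Pow(Rational(-118339, 2), -1), -1)) = Mul(4801, Pow(Rational(-2, 118339), -1)) = Mul(4801, Rational(-118339, 2)) = Rational(-568145539, 2)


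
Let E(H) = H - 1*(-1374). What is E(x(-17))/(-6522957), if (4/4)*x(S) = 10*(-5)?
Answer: -1324/6522957 ≈ -0.00020298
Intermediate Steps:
x(S) = -50 (x(S) = 10*(-5) = -50)
E(H) = 1374 + H (E(H) = H + 1374 = 1374 + H)
E(x(-17))/(-6522957) = (1374 - 50)/(-6522957) = 1324*(-1/6522957) = -1324/6522957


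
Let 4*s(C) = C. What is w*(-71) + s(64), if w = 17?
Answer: -1191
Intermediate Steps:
s(C) = C/4
w*(-71) + s(64) = 17*(-71) + (¼)*64 = -1207 + 16 = -1191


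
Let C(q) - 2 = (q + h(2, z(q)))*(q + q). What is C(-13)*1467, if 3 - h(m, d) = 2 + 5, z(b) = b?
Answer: 651348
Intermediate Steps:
h(m, d) = -4 (h(m, d) = 3 - (2 + 5) = 3 - 1*7 = 3 - 7 = -4)
C(q) = 2 + 2*q*(-4 + q) (C(q) = 2 + (q - 4)*(q + q) = 2 + (-4 + q)*(2*q) = 2 + 2*q*(-4 + q))
C(-13)*1467 = (2 - 8*(-13) + 2*(-13)²)*1467 = (2 + 104 + 2*169)*1467 = (2 + 104 + 338)*1467 = 444*1467 = 651348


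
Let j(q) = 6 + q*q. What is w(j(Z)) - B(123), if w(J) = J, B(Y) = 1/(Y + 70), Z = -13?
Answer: 33774/193 ≈ 174.99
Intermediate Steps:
B(Y) = 1/(70 + Y)
j(q) = 6 + q²
w(j(Z)) - B(123) = (6 + (-13)²) - 1/(70 + 123) = (6 + 169) - 1/193 = 175 - 1*1/193 = 175 - 1/193 = 33774/193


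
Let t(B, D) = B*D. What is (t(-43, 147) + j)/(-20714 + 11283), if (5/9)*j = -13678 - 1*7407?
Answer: 44274/9431 ≈ 4.6945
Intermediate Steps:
j = -37953 (j = 9*(-13678 - 1*7407)/5 = 9*(-13678 - 7407)/5 = (9/5)*(-21085) = -37953)
(t(-43, 147) + j)/(-20714 + 11283) = (-43*147 - 37953)/(-20714 + 11283) = (-6321 - 37953)/(-9431) = -44274*(-1/9431) = 44274/9431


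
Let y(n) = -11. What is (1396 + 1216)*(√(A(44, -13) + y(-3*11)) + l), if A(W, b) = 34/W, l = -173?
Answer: -451876 + 19590*I*√22/11 ≈ -4.5188e+5 + 8353.2*I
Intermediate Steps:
(1396 + 1216)*(√(A(44, -13) + y(-3*11)) + l) = (1396 + 1216)*(√(34/44 - 11) - 173) = 2612*(√(34*(1/44) - 11) - 173) = 2612*(√(17/22 - 11) - 173) = 2612*(√(-225/22) - 173) = 2612*(15*I*√22/22 - 173) = 2612*(-173 + 15*I*√22/22) = -451876 + 19590*I*√22/11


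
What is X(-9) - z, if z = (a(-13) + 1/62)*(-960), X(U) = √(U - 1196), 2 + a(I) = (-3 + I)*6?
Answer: -2916000/31 + I*√1205 ≈ -94065.0 + 34.713*I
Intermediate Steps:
a(I) = -20 + 6*I (a(I) = -2 + (-3 + I)*6 = -2 + (-18 + 6*I) = -20 + 6*I)
X(U) = √(-1196 + U)
z = 2916000/31 (z = ((-20 + 6*(-13)) + 1/62)*(-960) = ((-20 - 78) + 1/62)*(-960) = (-98 + 1/62)*(-960) = -6075/62*(-960) = 2916000/31 ≈ 94065.)
X(-9) - z = √(-1196 - 9) - 1*2916000/31 = √(-1205) - 2916000/31 = I*√1205 - 2916000/31 = -2916000/31 + I*√1205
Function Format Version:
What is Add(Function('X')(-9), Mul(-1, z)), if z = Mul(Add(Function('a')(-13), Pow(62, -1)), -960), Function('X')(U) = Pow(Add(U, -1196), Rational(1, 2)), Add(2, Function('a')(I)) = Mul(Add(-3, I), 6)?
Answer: Add(Rational(-2916000, 31), Mul(I, Pow(1205, Rational(1, 2)))) ≈ Add(-94065., Mul(34.713, I))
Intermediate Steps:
Function('a')(I) = Add(-20, Mul(6, I)) (Function('a')(I) = Add(-2, Mul(Add(-3, I), 6)) = Add(-2, Add(-18, Mul(6, I))) = Add(-20, Mul(6, I)))
Function('X')(U) = Pow(Add(-1196, U), Rational(1, 2))
z = Rational(2916000, 31) (z = Mul(Add(Add(-20, Mul(6, -13)), Pow(62, -1)), -960) = Mul(Add(Add(-20, -78), Rational(1, 62)), -960) = Mul(Add(-98, Rational(1, 62)), -960) = Mul(Rational(-6075, 62), -960) = Rational(2916000, 31) ≈ 94065.)
Add(Function('X')(-9), Mul(-1, z)) = Add(Pow(Add(-1196, -9), Rational(1, 2)), Mul(-1, Rational(2916000, 31))) = Add(Pow(-1205, Rational(1, 2)), Rational(-2916000, 31)) = Add(Mul(I, Pow(1205, Rational(1, 2))), Rational(-2916000, 31)) = Add(Rational(-2916000, 31), Mul(I, Pow(1205, Rational(1, 2))))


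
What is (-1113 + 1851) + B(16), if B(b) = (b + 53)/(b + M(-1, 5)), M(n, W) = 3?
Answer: 14091/19 ≈ 741.63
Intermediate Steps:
B(b) = (53 + b)/(3 + b) (B(b) = (b + 53)/(b + 3) = (53 + b)/(3 + b))
(-1113 + 1851) + B(16) = (-1113 + 1851) + (53 + 16)/(3 + 16) = 738 + 69/19 = 14091/19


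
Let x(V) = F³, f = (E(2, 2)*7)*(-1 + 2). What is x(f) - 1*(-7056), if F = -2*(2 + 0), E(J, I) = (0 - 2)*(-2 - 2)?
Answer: 6992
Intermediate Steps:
E(J, I) = 8 (E(J, I) = -2*(-4) = 8)
f = 56 (f = (8*7)*(-1 + 2) = 56*1 = 56)
F = -4 (F = -2*2 = -4)
x(V) = -64 (x(V) = (-4)³ = -64)
x(f) - 1*(-7056) = -64 - 1*(-7056) = -64 + 7056 = 6992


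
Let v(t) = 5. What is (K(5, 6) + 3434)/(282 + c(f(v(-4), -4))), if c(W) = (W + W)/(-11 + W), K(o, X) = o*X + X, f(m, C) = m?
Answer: 10410/841 ≈ 12.378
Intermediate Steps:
K(o, X) = X + X*o (K(o, X) = X*o + X = X + X*o)
c(W) = 2*W/(-11 + W) (c(W) = (2*W)/(-11 + W) = 2*W/(-11 + W))
(K(5, 6) + 3434)/(282 + c(f(v(-4), -4))) = (6*(1 + 5) + 3434)/(282 + 2*5/(-11 + 5)) = (6*6 + 3434)/(282 + 2*5/(-6)) = (36 + 3434)/(282 + 2*5*(-⅙)) = 3470/(282 - 5/3) = 3470/(841/3) = 3470*(3/841) = 10410/841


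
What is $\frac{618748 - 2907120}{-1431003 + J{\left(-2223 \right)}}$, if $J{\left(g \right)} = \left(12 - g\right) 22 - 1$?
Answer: $\frac{1144186}{690917} \approx 1.656$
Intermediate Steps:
$J{\left(g \right)} = 263 - 22 g$ ($J{\left(g \right)} = \left(264 - 22 g\right) - 1 = 263 - 22 g$)
$\frac{618748 - 2907120}{-1431003 + J{\left(-2223 \right)}} = \frac{618748 - 2907120}{-1431003 + \left(263 - -48906\right)} = - \frac{2288372}{-1431003 + \left(263 + 48906\right)} = - \frac{2288372}{-1431003 + 49169} = - \frac{2288372}{-1381834} = \left(-2288372\right) \left(- \frac{1}{1381834}\right) = \frac{1144186}{690917}$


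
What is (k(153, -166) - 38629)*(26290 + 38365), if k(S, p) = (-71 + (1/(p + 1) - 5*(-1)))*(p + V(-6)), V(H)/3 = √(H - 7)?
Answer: -59041381349/33 - 140831521*I*√13/11 ≈ -1.7891e+9 - 4.6161e+7*I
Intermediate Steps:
V(H) = 3*√(-7 + H) (V(H) = 3*√(H - 7) = 3*√(-7 + H))
k(S, p) = (-66 + 1/(1 + p))*(p + 3*I*√13) (k(S, p) = (-71 + (1/(p + 1) - 5*(-1)))*(p + 3*√(-7 - 6)) = (-71 + (1/(1 + p) + 5))*(p + 3*√(-13)) = (-71 + (5 + 1/(1 + p)))*(p + 3*(I*√13)) = (-66 + 1/(1 + p))*(p + 3*I*√13))
(k(153, -166) - 38629)*(26290 + 38365) = ((-66*(-166)² - 65*(-166) - 195*I*√13 - 198*I*(-166)*√13)/(1 - 166) - 38629)*(26290 + 38365) = ((-66*27556 + 10790 - 195*I*√13 + 32868*I*√13)/(-165) - 38629)*64655 = (-(-1818696 + 10790 - 195*I*√13 + 32868*I*√13)/165 - 38629)*64655 = (-(-1807906 + 32673*I*√13)/165 - 38629)*64655 = ((1807906/165 - 10891*I*√13/55) - 38629)*64655 = (-4565879/165 - 10891*I*√13/55)*64655 = -59041381349/33 - 140831521*I*√13/11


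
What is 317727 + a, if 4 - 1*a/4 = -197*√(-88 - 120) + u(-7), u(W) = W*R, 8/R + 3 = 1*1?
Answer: 317631 + 3152*I*√13 ≈ 3.1763e+5 + 11365.0*I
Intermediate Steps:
R = -4 (R = 8/(-3 + 1*1) = 8/(-3 + 1) = 8/(-2) = 8*(-½) = -4)
u(W) = -4*W (u(W) = W*(-4) = -4*W)
a = -96 + 3152*I*√13 (a = 16 - 4*(-197*√(-88 - 120) - 4*(-7)) = 16 - 4*(-788*I*√13 + 28) = 16 - 4*(28 - 788*I*√13) = 16 + (-112 + 3152*I*√13) = -96 + 3152*I*√13 ≈ -96.0 + 11365.0*I)
317727 + a = 317727 + (-96 + 3152*I*√13) = 317631 + 3152*I*√13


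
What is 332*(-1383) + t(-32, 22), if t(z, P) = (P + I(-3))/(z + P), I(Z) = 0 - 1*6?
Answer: -2295788/5 ≈ -4.5916e+5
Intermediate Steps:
I(Z) = -6 (I(Z) = 0 - 6 = -6)
t(z, P) = (-6 + P)/(P + z) (t(z, P) = (P - 6)/(z + P) = (-6 + P)/(P + z))
332*(-1383) + t(-32, 22) = 332*(-1383) + (-6 + 22)/(22 - 32) = -459156 + 16/(-10) = -459156 - ⅒*16 = -459156 - 8/5 = -2295788/5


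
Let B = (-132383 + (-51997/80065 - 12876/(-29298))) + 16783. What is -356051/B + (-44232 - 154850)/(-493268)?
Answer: 38830374366044027731/11146563684092213874 ≈ 3.4836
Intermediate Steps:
B = -45194756943861/390957395 (B = (-132383 + (-51997*1/80065 - 12876*(-1/29298))) + 16783 = (-132383 + (-51997/80065 + 2146/4883)) + 16783 = (-132383 - 82081861/390957395) + 16783 = -51756194904146/390957395 + 16783 = -45194756943861/390957395 ≈ -1.1560e+5)
-356051/B + (-44232 - 154850)/(-493268) = -356051/(-45194756943861/390957395) + (-44232 - 154850)/(-493268) = -356051*(-390957395/45194756943861) - 199082*(-1/493268) = 139200771447145/45194756943861 + 99541/246634 = 38830374366044027731/11146563684092213874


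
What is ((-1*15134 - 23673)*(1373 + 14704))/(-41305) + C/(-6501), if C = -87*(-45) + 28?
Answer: 368710176184/24411255 ≈ 15104.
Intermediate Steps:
C = 3943 (C = 3915 + 28 = 3943)
((-1*15134 - 23673)*(1373 + 14704))/(-41305) + C/(-6501) = ((-1*15134 - 23673)*(1373 + 14704))/(-41305) + 3943/(-6501) = ((-15134 - 23673)*16077)*(-1/41305) + 3943*(-1/6501) = -38807*16077*(-1/41305) - 3943/6501 = -623900139*(-1/41305) - 3943/6501 = 623900139/41305 - 3943/6501 = 368710176184/24411255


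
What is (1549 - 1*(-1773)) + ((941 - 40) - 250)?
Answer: 3973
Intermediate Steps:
(1549 - 1*(-1773)) + ((941 - 40) - 250) = (1549 + 1773) + (901 - 250) = 3322 + 651 = 3973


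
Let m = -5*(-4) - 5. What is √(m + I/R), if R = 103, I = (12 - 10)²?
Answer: √159547/103 ≈ 3.8780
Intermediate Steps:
I = 4 (I = 2² = 4)
m = 15 (m = 20 - 5 = 15)
√(m + I/R) = √(15 + 4/103) = √(1549/103) = √159547/103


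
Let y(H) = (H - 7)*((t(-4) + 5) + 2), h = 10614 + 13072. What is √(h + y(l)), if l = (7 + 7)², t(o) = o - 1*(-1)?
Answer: 11*√202 ≈ 156.34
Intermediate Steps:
t(o) = 1 + o (t(o) = o + 1 = 1 + o)
l = 196 (l = 14² = 196)
h = 23686
y(H) = -28 + 4*H (y(H) = (H - 7)*(((1 - 4) + 5) + 2) = (-7 + H)*((-3 + 5) + 2) = (-7 + H)*(2 + 2) = (-7 + H)*4 = -28 + 4*H)
√(h + y(l)) = √(23686 + (-28 + 4*196)) = √(23686 + (-28 + 784)) = √(23686 + 756) = √24442 = 11*√202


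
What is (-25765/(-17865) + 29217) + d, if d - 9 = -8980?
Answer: 72344111/3573 ≈ 20247.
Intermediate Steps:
d = -8971 (d = 9 - 8980 = -8971)
(-25765/(-17865) + 29217) + d = (-25765/(-17865) + 29217) - 8971 = (-25765*(-1/17865) + 29217) - 8971 = (5153/3573 + 29217) - 8971 = 104397494/3573 - 8971 = 72344111/3573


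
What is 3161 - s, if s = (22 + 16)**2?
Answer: 1717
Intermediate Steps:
s = 1444 (s = 38**2 = 1444)
3161 - s = 3161 - 1*1444 = 3161 - 1444 = 1717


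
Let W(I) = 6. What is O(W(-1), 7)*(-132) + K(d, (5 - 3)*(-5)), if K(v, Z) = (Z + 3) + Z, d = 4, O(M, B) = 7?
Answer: -941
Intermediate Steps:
K(v, Z) = 3 + 2*Z (K(v, Z) = (3 + Z) + Z = 3 + 2*Z)
O(W(-1), 7)*(-132) + K(d, (5 - 3)*(-5)) = 7*(-132) + (3 + 2*((5 - 3)*(-5))) = -924 + (3 + 2*(2*(-5))) = -924 + (3 + 2*(-10)) = -924 + (3 - 20) = -924 - 17 = -941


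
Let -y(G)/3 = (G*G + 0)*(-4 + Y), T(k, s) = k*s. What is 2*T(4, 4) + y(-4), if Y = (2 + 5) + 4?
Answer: -304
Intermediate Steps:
Y = 11 (Y = 7 + 4 = 11)
y(G) = -21*G² (y(G) = -3*(G*G + 0)*(-4 + 11) = -3*(G² + 0)*7 = -3*G²*7 = -21*G²)
2*T(4, 4) + y(-4) = 2*(4*4) - 21*(-4)² = 2*16 - 21*16 = 32 - 336 = -304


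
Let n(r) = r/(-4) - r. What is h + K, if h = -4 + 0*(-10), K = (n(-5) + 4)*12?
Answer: 119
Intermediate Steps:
n(r) = -5*r/4 (n(r) = r*(-¼) - r = -r/4 - r = -5*r/4)
K = 123 (K = (-5/4*(-5) + 4)*12 = (25/4 + 4)*12 = (41/4)*12 = 123)
h = -4 (h = -4 + 0 = -4)
h + K = -4 + 123 = 119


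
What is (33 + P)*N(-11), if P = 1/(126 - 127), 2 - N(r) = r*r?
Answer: -3808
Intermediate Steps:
N(r) = 2 - r**2 (N(r) = 2 - r*r = 2 - r**2)
P = -1 (P = 1/(-1) = -1)
(33 + P)*N(-11) = (33 - 1)*(2 - 1*(-11)**2) = 32*(2 - 1*121) = 32*(2 - 121) = 32*(-119) = -3808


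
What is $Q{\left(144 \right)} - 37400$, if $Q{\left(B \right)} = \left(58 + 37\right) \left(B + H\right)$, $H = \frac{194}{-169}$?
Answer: $- \frac{4027110}{169} \approx -23829.0$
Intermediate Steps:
$H = - \frac{194}{169}$ ($H = 194 \left(- \frac{1}{169}\right) = - \frac{194}{169} \approx -1.1479$)
$Q{\left(B \right)} = - \frac{18430}{169} + 95 B$ ($Q{\left(B \right)} = \left(58 + 37\right) \left(B - \frac{194}{169}\right) = 95 \left(- \frac{194}{169} + B\right) = - \frac{18430}{169} + 95 B$)
$Q{\left(144 \right)} - 37400 = \left(- \frac{18430}{169} + 95 \cdot 144\right) - 37400 = \left(- \frac{18430}{169} + 13680\right) - 37400 = \frac{2293490}{169} - 37400 = - \frac{4027110}{169}$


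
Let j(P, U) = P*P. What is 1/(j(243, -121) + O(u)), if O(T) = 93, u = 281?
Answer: 1/59142 ≈ 1.6908e-5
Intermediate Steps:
j(P, U) = P²
1/(j(243, -121) + O(u)) = 1/(243² + 93) = 1/(59049 + 93) = 1/59142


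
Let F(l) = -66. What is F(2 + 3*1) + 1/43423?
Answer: -2865917/43423 ≈ -66.000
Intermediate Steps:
F(2 + 3*1) + 1/43423 = -66 + 1/43423 = -2865917/43423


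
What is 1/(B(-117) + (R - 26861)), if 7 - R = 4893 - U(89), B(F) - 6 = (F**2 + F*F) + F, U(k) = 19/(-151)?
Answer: -151/676499 ≈ -0.00022321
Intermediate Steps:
U(k) = -19/151 (U(k) = 19*(-1/151) = -19/151)
B(F) = 6 + F + 2*F**2 (B(F) = 6 + ((F**2 + F*F) + F) = 6 + ((F**2 + F**2) + F) = 6 + (2*F**2 + F) = 6 + (F + 2*F**2) = 6 + F + 2*F**2)
R = -737805/151 (R = 7 - (4893 - 1*(-19/151)) = 7 - (4893 + 19/151) = 7 - 1*738862/151 = 7 - 738862/151 = -737805/151 ≈ -4886.1)
1/(B(-117) + (R - 26861)) = 1/((6 - 117 + 2*(-117)**2) + (-737805/151 - 26861)) = 1/((6 - 117 + 2*13689) - 4793816/151) = 1/((6 - 117 + 27378) - 4793816/151) = 1/(27267 - 4793816/151) = 1/(-676499/151) = -151/676499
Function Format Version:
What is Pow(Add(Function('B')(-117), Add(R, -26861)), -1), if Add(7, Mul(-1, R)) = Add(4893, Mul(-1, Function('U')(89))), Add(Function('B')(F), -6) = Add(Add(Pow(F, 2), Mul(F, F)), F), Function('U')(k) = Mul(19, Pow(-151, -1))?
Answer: Rational(-151, 676499) ≈ -0.00022321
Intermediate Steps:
Function('U')(k) = Rational(-19, 151) (Function('U')(k) = Mul(19, Rational(-1, 151)) = Rational(-19, 151))
Function('B')(F) = Add(6, F, Mul(2, Pow(F, 2))) (Function('B')(F) = Add(6, Add(Add(Pow(F, 2), Mul(F, F)), F)) = Add(6, Add(Add(Pow(F, 2), Pow(F, 2)), F)) = Add(6, Add(Mul(2, Pow(F, 2)), F)) = Add(6, Add(F, Mul(2, Pow(F, 2)))) = Add(6, F, Mul(2, Pow(F, 2))))
R = Rational(-737805, 151) (R = Add(7, Mul(-1, Add(4893, Mul(-1, Rational(-19, 151))))) = Add(7, Mul(-1, Add(4893, Rational(19, 151)))) = Add(7, Mul(-1, Rational(738862, 151))) = Add(7, Rational(-738862, 151)) = Rational(-737805, 151) ≈ -4886.1)
Pow(Add(Function('B')(-117), Add(R, -26861)), -1) = Pow(Add(Add(6, -117, Mul(2, Pow(-117, 2))), Add(Rational(-737805, 151), -26861)), -1) = Pow(Add(Add(6, -117, Mul(2, 13689)), Rational(-4793816, 151)), -1) = Pow(Add(Add(6, -117, 27378), Rational(-4793816, 151)), -1) = Pow(Add(27267, Rational(-4793816, 151)), -1) = Pow(Rational(-676499, 151), -1) = Rational(-151, 676499)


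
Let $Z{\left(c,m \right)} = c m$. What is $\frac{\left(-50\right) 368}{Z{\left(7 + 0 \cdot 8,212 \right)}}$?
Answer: $- \frac{4600}{371} \approx -12.399$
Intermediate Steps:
$\frac{\left(-50\right) 368}{Z{\left(7 + 0 \cdot 8,212 \right)}} = \frac{\left(-50\right) 368}{\left(7 + 0 \cdot 8\right) 212} = - \frac{18400}{\left(7 + 0\right) 212} = - \frac{18400}{7 \cdot 212} = - \frac{18400}{1484} = \left(-18400\right) \frac{1}{1484} = - \frac{4600}{371}$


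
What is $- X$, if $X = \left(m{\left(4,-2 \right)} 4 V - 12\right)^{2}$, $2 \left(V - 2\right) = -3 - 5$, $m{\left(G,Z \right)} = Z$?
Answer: $-16$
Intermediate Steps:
$V = -2$ ($V = 2 + \frac{-3 - 5}{2} = 2 + \frac{1}{2} \left(-8\right) = 2 - 4 = -2$)
$X = 16$ ($X = \left(\left(-2\right) 4 \left(-2\right) - 12\right)^{2} = \left(\left(-8\right) \left(-2\right) - 12\right)^{2} = \left(16 - 12\right)^{2} = 4^{2} = 16$)
$- X = \left(-1\right) 16 = -16$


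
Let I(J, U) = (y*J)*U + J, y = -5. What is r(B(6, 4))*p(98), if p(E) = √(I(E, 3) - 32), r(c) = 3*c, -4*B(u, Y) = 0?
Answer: 0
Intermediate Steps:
B(u, Y) = 0 (B(u, Y) = -¼*0 = 0)
I(J, U) = J - 5*J*U (I(J, U) = (-5*J)*U + J = -5*J*U + J = J - 5*J*U)
p(E) = √(-32 - 14*E) (p(E) = √(E*(1 - 5*3) - 32) = √(E*(1 - 15) - 32) = √(E*(-14) - 32) = √(-14*E - 32) = √(-32 - 14*E))
r(B(6, 4))*p(98) = (3*0)*√(-32 - 14*98) = 0*√(-32 - 1372) = 0*√(-1404) = 0*(6*I*√39) = 0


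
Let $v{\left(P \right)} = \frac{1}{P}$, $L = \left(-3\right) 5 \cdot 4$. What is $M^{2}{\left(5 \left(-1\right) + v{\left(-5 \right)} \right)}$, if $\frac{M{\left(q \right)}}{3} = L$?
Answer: $32400$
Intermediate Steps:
$L = -60$ ($L = \left(-15\right) 4 = -60$)
$M{\left(q \right)} = -180$ ($M{\left(q \right)} = 3 \left(-60\right) = -180$)
$M^{2}{\left(5 \left(-1\right) + v{\left(-5 \right)} \right)} = \left(-180\right)^{2} = 32400$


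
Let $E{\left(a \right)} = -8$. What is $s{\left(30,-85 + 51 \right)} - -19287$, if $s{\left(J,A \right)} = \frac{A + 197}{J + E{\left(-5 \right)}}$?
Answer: $\frac{424477}{22} \approx 19294.0$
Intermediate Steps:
$s{\left(J,A \right)} = \frac{197 + A}{-8 + J}$ ($s{\left(J,A \right)} = \frac{A + 197}{J - 8} = \frac{197 + A}{-8 + J}$)
$s{\left(30,-85 + 51 \right)} - -19287 = \frac{197 + \left(-85 + 51\right)}{-8 + 30} - -19287 = \frac{197 - 34}{22} + 19287 = \frac{1}{22} \cdot 163 + 19287 = \frac{163}{22} + 19287 = \frac{424477}{22}$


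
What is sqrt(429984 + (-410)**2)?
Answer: 2*sqrt(149521) ≈ 773.36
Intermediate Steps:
sqrt(429984 + (-410)**2) = sqrt(429984 + 168100) = sqrt(598084) = 2*sqrt(149521)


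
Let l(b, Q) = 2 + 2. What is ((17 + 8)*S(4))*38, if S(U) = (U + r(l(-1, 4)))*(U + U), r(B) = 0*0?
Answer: 30400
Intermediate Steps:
l(b, Q) = 4
r(B) = 0
S(U) = 2*U² (S(U) = (U + 0)*(U + U) = U*(2*U) = 2*U²)
((17 + 8)*S(4))*38 = ((17 + 8)*(2*4²))*38 = (25*(2*16))*38 = (25*32)*38 = 800*38 = 30400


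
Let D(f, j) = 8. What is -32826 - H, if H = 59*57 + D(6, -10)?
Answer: -36197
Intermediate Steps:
H = 3371 (H = 59*57 + 8 = 3363 + 8 = 3371)
-32826 - H = -32826 - 1*3371 = -32826 - 3371 = -36197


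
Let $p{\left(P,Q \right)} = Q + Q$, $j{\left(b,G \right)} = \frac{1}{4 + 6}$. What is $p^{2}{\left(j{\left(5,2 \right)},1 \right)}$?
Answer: $4$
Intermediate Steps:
$j{\left(b,G \right)} = \frac{1}{10}$
$p{\left(P,Q \right)} = 2 Q$
$p^{2}{\left(j{\left(5,2 \right)},1 \right)} = \left(2 \cdot 1\right)^{2} = 2^{2} = 4$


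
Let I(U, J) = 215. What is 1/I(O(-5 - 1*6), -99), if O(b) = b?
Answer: 1/215 ≈ 0.0046512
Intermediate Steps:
1/I(O(-5 - 1*6), -99) = 1/215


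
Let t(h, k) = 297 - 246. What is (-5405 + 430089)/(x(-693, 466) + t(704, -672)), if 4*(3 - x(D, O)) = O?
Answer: -849368/125 ≈ -6794.9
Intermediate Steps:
t(h, k) = 51
x(D, O) = 3 - O/4
(-5405 + 430089)/(x(-693, 466) + t(704, -672)) = (-5405 + 430089)/((3 - ¼*466) + 51) = 424684/((3 - 233/2) + 51) = 424684/(-227/2 + 51) = 424684/(-125/2) = 424684*(-2/125) = -849368/125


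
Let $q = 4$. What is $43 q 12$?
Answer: $2064$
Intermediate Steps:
$43 q 12 = 43 \cdot 4 \cdot 12 = 172 \cdot 12 = 2064$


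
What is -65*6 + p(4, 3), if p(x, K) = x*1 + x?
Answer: -382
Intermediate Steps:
p(x, K) = 2*x (p(x, K) = x + x = 2*x)
-65*6 + p(4, 3) = -65*6 + 2*4 = -13*30 + 8 = -390 + 8 = -382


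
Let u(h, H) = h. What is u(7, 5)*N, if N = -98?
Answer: -686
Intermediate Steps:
u(7, 5)*N = 7*(-98) = -686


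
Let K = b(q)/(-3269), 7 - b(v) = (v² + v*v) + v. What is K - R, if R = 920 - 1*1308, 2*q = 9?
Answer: 1268410/3269 ≈ 388.01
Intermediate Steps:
q = 9/2 (q = (½)*9 = 9/2 ≈ 4.5000)
R = -388 (R = 920 - 1308 = -388)
b(v) = 7 - v - 2*v² (b(v) = 7 - ((v² + v*v) + v) = 7 - ((v² + v²) + v) = 7 - (2*v² + v) = 7 - (v + 2*v²) = 7 + (-v - 2*v²) = 7 - v - 2*v²)
K = 38/3269 (K = (7 - 1*9/2 - 2*(9/2)²)/(-3269) = (7 - 9/2 - 2*81/4)*(-1/3269) = (7 - 9/2 - 81/2)*(-1/3269) = -38*(-1/3269) = 38/3269 ≈ 0.011624)
K - R = 38/3269 - 1*(-388) = 38/3269 + 388 = 1268410/3269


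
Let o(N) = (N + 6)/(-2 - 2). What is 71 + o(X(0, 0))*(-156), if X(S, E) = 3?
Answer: 422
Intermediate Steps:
o(N) = -3/2 - N/4 (o(N) = (6 + N)/(-4) = (6 + N)*(-¼) = -3/2 - N/4)
71 + o(X(0, 0))*(-156) = 71 + (-3/2 - ¼*3)*(-156) = 71 + (-3/2 - ¾)*(-156) = 71 - 9/4*(-156) = 71 + 351 = 422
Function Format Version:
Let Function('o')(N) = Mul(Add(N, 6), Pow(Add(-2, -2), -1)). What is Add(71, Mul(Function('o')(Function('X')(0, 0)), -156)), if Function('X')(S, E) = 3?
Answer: 422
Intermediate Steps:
Function('o')(N) = Add(Rational(-3, 2), Mul(Rational(-1, 4), N)) (Function('o')(N) = Mul(Add(6, N), Pow(-4, -1)) = Mul(Add(6, N), Rational(-1, 4)) = Add(Rational(-3, 2), Mul(Rational(-1, 4), N)))
Add(71, Mul(Function('o')(Function('X')(0, 0)), -156)) = Add(71, Mul(Add(Rational(-3, 2), Mul(Rational(-1, 4), 3)), -156)) = Add(71, Mul(Add(Rational(-3, 2), Rational(-3, 4)), -156)) = Add(71, Mul(Rational(-9, 4), -156)) = Add(71, 351) = 422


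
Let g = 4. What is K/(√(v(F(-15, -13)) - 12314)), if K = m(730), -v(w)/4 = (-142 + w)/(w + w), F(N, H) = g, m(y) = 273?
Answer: -273*I*√12245/12245 ≈ -2.4671*I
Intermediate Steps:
F(N, H) = 4
v(w) = -2*(-142 + w)/w (v(w) = -4*(-142 + w)/(w + w) = -4*(-142 + w)/(2*w) = -4*(-142 + w)*1/(2*w) = -2*(-142 + w)/w)
K = 273
K/(√(v(F(-15, -13)) - 12314)) = 273/(√((-2 + 284/4) - 12314)) = 273/(√((-2 + 284*(¼)) - 12314)) = 273/(√((-2 + 71) - 12314)) = 273/(√(69 - 12314)) = 273/(√(-12245)) = 273/((I*√12245)) = 273*(-I*√12245/12245) = -273*I*√12245/12245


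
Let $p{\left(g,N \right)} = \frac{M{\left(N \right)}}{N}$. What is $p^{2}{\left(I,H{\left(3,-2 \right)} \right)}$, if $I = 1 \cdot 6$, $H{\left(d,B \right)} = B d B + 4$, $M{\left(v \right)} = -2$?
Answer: $\frac{1}{64} \approx 0.015625$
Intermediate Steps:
$H{\left(d,B \right)} = 4 + d B^{2}$ ($H{\left(d,B \right)} = d B^{2} + 4 = 4 + d B^{2}$)
$I = 6$
$p{\left(g,N \right)} = - \frac{2}{N}$
$p^{2}{\left(I,H{\left(3,-2 \right)} \right)} = \left(- \frac{2}{4 + 3 \left(-2\right)^{2}}\right)^{2} = \left(- \frac{2}{4 + 3 \cdot 4}\right)^{2} = \left(- \frac{2}{4 + 12}\right)^{2} = \left(- \frac{2}{16}\right)^{2} = \left(\left(-2\right) \frac{1}{16}\right)^{2} = \left(- \frac{1}{8}\right)^{2} = \frac{1}{64}$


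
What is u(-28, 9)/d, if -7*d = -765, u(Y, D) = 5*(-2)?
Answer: -14/153 ≈ -0.091503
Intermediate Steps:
u(Y, D) = -10
d = 765/7 (d = -⅐*(-765) = 765/7 ≈ 109.29)
u(-28, 9)/d = -10/765/7 = -10*7/765 = -14/153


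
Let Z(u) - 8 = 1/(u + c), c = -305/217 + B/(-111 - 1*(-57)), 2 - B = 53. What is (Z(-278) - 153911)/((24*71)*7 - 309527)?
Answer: 167395526013/323689206731 ≈ 0.51715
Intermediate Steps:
B = -51 (B = 2 - 1*53 = 2 - 53 = -51)
c = -1801/3906 (c = -305/217 - 51/(-111 - 1*(-57)) = -305*1/217 - 51/(-111 + 57) = -305/217 - 51/(-54) = -305/217 - 51*(-1/54) = -305/217 + 17/18 = -1801/3906 ≈ -0.46109)
Z(u) = 8 + 1/(-1801/3906 + u) (Z(u) = 8 + 1/(u - 1801/3906) = 8 + 1/(-1801/3906 + u))
(Z(-278) - 153911)/((24*71)*7 - 309527) = (2*(-5251 + 15624*(-278))/(-1801 + 3906*(-278)) - 153911)/((24*71)*7 - 309527) = (2*(-5251 - 4343472)/(-1801 - 1085868) - 153911)/(1704*7 - 309527) = (2*(-4348723)/(-1087669) - 153911)/(11928 - 309527) = (2*(-1/1087669)*(-4348723) - 153911)/(-297599) = (8697446/1087669 - 153911)*(-1/297599) = -167395526013/1087669*(-1/297599) = 167395526013/323689206731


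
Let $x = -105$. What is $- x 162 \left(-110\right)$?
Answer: $-1871100$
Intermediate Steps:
$- x 162 \left(-110\right) = \left(-1\right) \left(-105\right) 162 \left(-110\right) = 105 \cdot 162 \left(-110\right) = 17010 \left(-110\right) = -1871100$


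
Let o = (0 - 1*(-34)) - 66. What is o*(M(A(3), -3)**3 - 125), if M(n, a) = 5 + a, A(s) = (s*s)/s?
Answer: 3744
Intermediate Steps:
A(s) = s (A(s) = s**2/s = s)
o = -32 (o = (0 + 34) - 66 = 34 - 66 = -32)
o*(M(A(3), -3)**3 - 125) = -32*((5 - 3)**3 - 125) = -32*(2**3 - 125) = -32*(8 - 125) = -32*(-117) = 3744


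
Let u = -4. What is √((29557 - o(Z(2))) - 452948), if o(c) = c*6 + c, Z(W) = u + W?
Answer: I*√423377 ≈ 650.67*I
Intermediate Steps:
Z(W) = -4 + W
o(c) = 7*c (o(c) = 6*c + c = 7*c)
√((29557 - o(Z(2))) - 452948) = √((29557 - 7*(-4 + 2)) - 452948) = √((29557 - 7*(-2)) - 452948) = √((29557 - 1*(-14)) - 452948) = √((29557 + 14) - 452948) = √(29571 - 452948) = √(-423377) = I*√423377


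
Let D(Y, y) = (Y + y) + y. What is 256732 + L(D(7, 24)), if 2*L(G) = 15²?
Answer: 513689/2 ≈ 2.5684e+5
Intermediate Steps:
D(Y, y) = Y + 2*y
L(G) = 225/2 (L(G) = (½)*15² = (½)*225 = 225/2)
256732 + L(D(7, 24)) = 256732 + 225/2 = 513689/2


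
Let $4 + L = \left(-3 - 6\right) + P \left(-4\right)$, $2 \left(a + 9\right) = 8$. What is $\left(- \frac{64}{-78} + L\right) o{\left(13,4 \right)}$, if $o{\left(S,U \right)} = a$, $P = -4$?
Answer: $- \frac{745}{39} \approx -19.103$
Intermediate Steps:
$a = -5$ ($a = -9 + \frac{1}{2} \cdot 8 = -9 + 4 = -5$)
$o{\left(S,U \right)} = -5$
$L = 3$ ($L = -4 - -7 = -4 + \left(\left(-3 - 6\right) + 16\right) = -4 + \left(-9 + 16\right) = -4 + 7 = 3$)
$\left(- \frac{64}{-78} + L\right) o{\left(13,4 \right)} = \left(- \frac{64}{-78} + 3\right) \left(-5\right) = \left(\left(-64\right) \left(- \frac{1}{78}\right) + 3\right) \left(-5\right) = \left(\frac{32}{39} + 3\right) \left(-5\right) = \frac{149}{39} \left(-5\right) = - \frac{745}{39}$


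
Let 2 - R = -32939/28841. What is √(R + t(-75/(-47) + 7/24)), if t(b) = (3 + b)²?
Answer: √28606640848679713/32532648 ≈ 5.1989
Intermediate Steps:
R = 90621/28841 (R = 2 - (-32939)/28841 = 2 - 1*(-32939/28841) = 2 + 32939/28841 = 90621/28841 ≈ 3.1421)
√(R + t(-75/(-47) + 7/24)) = √(90621/28841 + (3 + (-75/(-47) + 7/24))²) = √(90621/28841 + (3 + (-75*(-1/47) + 7*(1/24)))²) = √(90621/28841 + (3 + (75/47 + 7/24))²) = √(90621/28841 + (3 + 2129/1128)²) = √(90621/28841 + (5513/1128)²) = √(90621/28841 + 30393169/1272384) = √(991874097593/36696826944) = √28606640848679713/32532648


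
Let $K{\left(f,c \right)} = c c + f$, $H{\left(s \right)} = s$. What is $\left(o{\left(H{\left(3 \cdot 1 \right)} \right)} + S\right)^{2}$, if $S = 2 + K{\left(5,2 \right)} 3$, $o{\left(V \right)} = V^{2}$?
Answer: $1444$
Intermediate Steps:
$K{\left(f,c \right)} = f + c^{2}$ ($K{\left(f,c \right)} = c^{2} + f = f + c^{2}$)
$S = 29$ ($S = 2 + \left(5 + 2^{2}\right) 3 = 2 + \left(5 + 4\right) 3 = 2 + 9 \cdot 3 = 2 + 27 = 29$)
$\left(o{\left(H{\left(3 \cdot 1 \right)} \right)} + S\right)^{2} = \left(\left(3 \cdot 1\right)^{2} + 29\right)^{2} = \left(3^{2} + 29\right)^{2} = \left(9 + 29\right)^{2} = 38^{2} = 1444$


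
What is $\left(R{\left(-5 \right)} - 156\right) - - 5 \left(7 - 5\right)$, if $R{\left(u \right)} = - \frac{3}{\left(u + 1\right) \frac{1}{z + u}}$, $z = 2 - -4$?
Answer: $- \frac{581}{4} \approx -145.25$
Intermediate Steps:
$z = 6$ ($z = 2 + 4 = 6$)
$R{\left(u \right)} = - \frac{3 \left(6 + u\right)}{1 + u}$ ($R{\left(u \right)} = - \frac{3}{\left(u + 1\right) \frac{1}{6 + u}} = - \frac{3}{\left(1 + u\right) \frac{1}{6 + u}} = - \frac{3}{\frac{1}{6 + u} \left(1 + u\right)} = - 3 \frac{6 + u}{1 + u} = - \frac{3 \left(6 + u\right)}{1 + u}$)
$\left(R{\left(-5 \right)} - 156\right) - - 5 \left(7 - 5\right) = \left(\frac{3 \left(-6 - -5\right)}{1 - 5} - 156\right) - - 5 \left(7 - 5\right) = \left(\frac{3 \left(-6 + 5\right)}{-4} - 156\right) - \left(-5\right) 2 = \left(3 \left(- \frac{1}{4}\right) \left(-1\right) - 156\right) - -10 = \left(\frac{3}{4} - 156\right) + 10 = - \frac{621}{4} + 10 = - \frac{581}{4}$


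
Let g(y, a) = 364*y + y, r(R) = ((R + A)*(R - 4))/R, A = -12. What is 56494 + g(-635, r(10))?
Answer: -175281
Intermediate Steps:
r(R) = (-12 + R)*(-4 + R)/R (r(R) = ((R - 12)*(R - 4))/R = ((-12 + R)*(-4 + R))/R = (-12 + R)*(-4 + R)/R)
g(y, a) = 365*y
56494 + g(-635, r(10)) = 56494 + 365*(-635) = 56494 - 231775 = -175281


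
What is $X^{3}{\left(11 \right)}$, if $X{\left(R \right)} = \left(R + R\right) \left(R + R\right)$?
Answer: $113379904$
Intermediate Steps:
$X{\left(R \right)} = 4 R^{2}$ ($X{\left(R \right)} = 2 R 2 R = 4 R^{2}$)
$X^{3}{\left(11 \right)} = \left(4 \cdot 11^{2}\right)^{3} = \left(4 \cdot 121\right)^{3} = 484^{3} = 113379904$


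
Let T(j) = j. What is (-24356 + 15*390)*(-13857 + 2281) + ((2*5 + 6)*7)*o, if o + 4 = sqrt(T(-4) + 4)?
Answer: 214225008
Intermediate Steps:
o = -4 (o = -4 + sqrt(-4 + 4) = -4 + sqrt(0) = -4 + 0 = -4)
(-24356 + 15*390)*(-13857 + 2281) + ((2*5 + 6)*7)*o = (-24356 + 15*390)*(-13857 + 2281) + ((2*5 + 6)*7)*(-4) = (-24356 + 5850)*(-11576) + ((10 + 6)*7)*(-4) = -18506*(-11576) + (16*7)*(-4) = 214225456 + 112*(-4) = 214225456 - 448 = 214225008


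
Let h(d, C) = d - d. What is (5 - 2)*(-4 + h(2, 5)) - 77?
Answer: -89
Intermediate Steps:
h(d, C) = 0
(5 - 2)*(-4 + h(2, 5)) - 77 = (5 - 2)*(-4 + 0) - 77 = 3*(-4) - 77 = -12 - 77 = -89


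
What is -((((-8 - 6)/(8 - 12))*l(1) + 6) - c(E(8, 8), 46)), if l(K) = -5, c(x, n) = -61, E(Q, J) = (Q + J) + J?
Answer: -99/2 ≈ -49.500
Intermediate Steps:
E(Q, J) = Q + 2*J (E(Q, J) = (J + Q) + J = Q + 2*J)
-((((-8 - 6)/(8 - 12))*l(1) + 6) - c(E(8, 8), 46)) = -((((-8 - 6)/(8 - 12))*(-5) + 6) - 1*(-61)) = -((-14/(-4)*(-5) + 6) + 61) = -((-14*(-¼)*(-5) + 6) + 61) = -(((7/2)*(-5) + 6) + 61) = -((-35/2 + 6) + 61) = -(-23/2 + 61) = -1*99/2 = -99/2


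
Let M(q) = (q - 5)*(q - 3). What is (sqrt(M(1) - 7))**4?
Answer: 1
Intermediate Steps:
M(q) = (-5 + q)*(-3 + q)
(sqrt(M(1) - 7))**4 = (sqrt((15 + 1**2 - 8*1) - 7))**4 = (sqrt((15 + 1 - 8) - 7))**4 = (sqrt(8 - 7))**4 = (sqrt(1))**4 = 1**4 = 1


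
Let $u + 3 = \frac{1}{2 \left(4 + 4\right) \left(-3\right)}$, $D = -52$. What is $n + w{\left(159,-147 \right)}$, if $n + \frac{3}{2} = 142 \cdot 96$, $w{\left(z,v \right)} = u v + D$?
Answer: $\frac{224361}{16} \approx 14023.0$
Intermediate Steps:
$u = - \frac{145}{48}$ ($u = -3 + \frac{1}{2 \left(4 + 4\right) \left(-3\right)} = -3 + \frac{1}{2 \cdot 8 \left(-3\right)} = -3 + \frac{1}{16 \left(-3\right)} = -3 + \frac{1}{-48} = -3 - \frac{1}{48} = - \frac{145}{48} \approx -3.0208$)
$w{\left(z,v \right)} = -52 - \frac{145 v}{48}$ ($w{\left(z,v \right)} = - \frac{145 v}{48} - 52 = -52 - \frac{145 v}{48}$)
$n = \frac{27261}{2}$ ($n = - \frac{3}{2} + 142 \cdot 96 = - \frac{3}{2} + 13632 = \frac{27261}{2} \approx 13631.0$)
$n + w{\left(159,-147 \right)} = \frac{27261}{2} - - \frac{6273}{16} = \frac{27261}{2} + \left(-52 + \frac{7105}{16}\right) = \frac{27261}{2} + \frac{6273}{16} = \frac{224361}{16}$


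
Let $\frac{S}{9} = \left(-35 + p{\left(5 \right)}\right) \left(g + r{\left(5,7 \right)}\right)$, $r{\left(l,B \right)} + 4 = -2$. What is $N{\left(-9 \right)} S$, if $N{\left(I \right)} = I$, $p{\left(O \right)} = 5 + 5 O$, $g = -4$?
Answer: $-4050$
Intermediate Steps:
$r{\left(l,B \right)} = -6$ ($r{\left(l,B \right)} = -4 - 2 = -6$)
$S = 450$ ($S = 9 \left(-35 + \left(5 + 5 \cdot 5\right)\right) \left(-4 - 6\right) = 9 \left(-35 + \left(5 + 25\right)\right) \left(-10\right) = 9 \left(-35 + 30\right) \left(-10\right) = 9 \left(\left(-5\right) \left(-10\right)\right) = 9 \cdot 50 = 450$)
$N{\left(-9 \right)} S = \left(-9\right) 450 = -4050$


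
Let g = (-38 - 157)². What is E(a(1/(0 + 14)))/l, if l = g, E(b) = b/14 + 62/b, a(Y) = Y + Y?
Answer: 42533/3726450 ≈ 0.011414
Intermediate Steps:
a(Y) = 2*Y
E(b) = 62/b + b/14 (E(b) = b*(1/14) + 62/b = b/14 + 62/b = 62/b + b/14)
g = 38025 (g = (-195)² = 38025)
l = 38025
E(a(1/(0 + 14)))/l = (62/((2/(0 + 14))) + (2/(0 + 14))/14)/38025 = (62/((2/14)) + (2/14)/14)*(1/38025) = (62/((2*(1/14))) + (2*(1/14))/14)*(1/38025) = (62/(⅐) + (1/14)*(⅐))*(1/38025) = (62*7 + 1/98)*(1/38025) = (434 + 1/98)*(1/38025) = (42533/98)*(1/38025) = 42533/3726450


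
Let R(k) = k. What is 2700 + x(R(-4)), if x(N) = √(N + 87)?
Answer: 2700 + √83 ≈ 2709.1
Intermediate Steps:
x(N) = √(87 + N)
2700 + x(R(-4)) = 2700 + √(87 - 4) = 2700 + √83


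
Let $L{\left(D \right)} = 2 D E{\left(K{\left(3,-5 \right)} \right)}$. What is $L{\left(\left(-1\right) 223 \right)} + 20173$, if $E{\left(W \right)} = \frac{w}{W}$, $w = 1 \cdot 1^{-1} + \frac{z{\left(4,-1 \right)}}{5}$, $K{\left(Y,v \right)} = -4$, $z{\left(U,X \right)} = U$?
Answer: $\frac{203737}{10} \approx 20374.0$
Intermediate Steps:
$w = \frac{9}{5}$ ($w = 1 \cdot 1^{-1} + \frac{4}{5} = 1 \cdot 1 + 4 \cdot \frac{1}{5} = 1 + \frac{4}{5} = \frac{9}{5} \approx 1.8$)
$E{\left(W \right)} = \frac{9}{5 W}$
$L{\left(D \right)} = - \frac{9 D}{10}$ ($L{\left(D \right)} = 2 D \frac{9}{5 \left(-4\right)} = 2 D \frac{9}{5} \left(- \frac{1}{4}\right) = 2 D \left(- \frac{9}{20}\right) = - \frac{9 D}{10}$)
$L{\left(\left(-1\right) 223 \right)} + 20173 = - \frac{9 \left(\left(-1\right) 223\right)}{10} + 20173 = \left(- \frac{9}{10}\right) \left(-223\right) + 20173 = \frac{2007}{10} + 20173 = \frac{203737}{10}$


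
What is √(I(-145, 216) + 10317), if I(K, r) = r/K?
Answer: √216883605/145 ≈ 101.57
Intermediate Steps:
√(I(-145, 216) + 10317) = √(216/(-145) + 10317) = √(216*(-1/145) + 10317) = √(-216/145 + 10317) = √(1495749/145) = √216883605/145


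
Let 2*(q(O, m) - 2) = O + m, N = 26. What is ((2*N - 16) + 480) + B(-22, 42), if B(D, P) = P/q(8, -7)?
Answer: 2664/5 ≈ 532.80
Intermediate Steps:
q(O, m) = 2 + O/2 + m/2 (q(O, m) = 2 + (O + m)/2 = 2 + (O/2 + m/2) = 2 + O/2 + m/2)
B(D, P) = 2*P/5 (B(D, P) = P/(2 + (1/2)*8 + (1/2)*(-7)) = P/(2 + 4 - 7/2) = P/(5/2) = P*(2/5) = 2*P/5)
((2*N - 16) + 480) + B(-22, 42) = ((2*26 - 16) + 480) + (2/5)*42 = ((52 - 16) + 480) + 84/5 = (36 + 480) + 84/5 = 516 + 84/5 = 2664/5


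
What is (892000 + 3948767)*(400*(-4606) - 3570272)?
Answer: -26201483999424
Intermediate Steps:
(892000 + 3948767)*(400*(-4606) - 3570272) = 4840767*(-1842400 - 3570272) = 4840767*(-5412672) = -26201483999424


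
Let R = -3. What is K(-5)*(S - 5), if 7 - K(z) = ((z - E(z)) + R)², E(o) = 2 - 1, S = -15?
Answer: 1480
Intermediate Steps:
E(o) = 1
K(z) = 7 - (-4 + z)² (K(z) = 7 - ((z - 1*1) - 3)² = 7 - ((z - 1) - 3)² = 7 - ((-1 + z) - 3)² = 7 - (-4 + z)²)
K(-5)*(S - 5) = (7 - (-4 - 5)²)*(-15 - 5) = (7 - 1*(-9)²)*(-20) = (7 - 1*81)*(-20) = (7 - 81)*(-20) = -74*(-20) = 1480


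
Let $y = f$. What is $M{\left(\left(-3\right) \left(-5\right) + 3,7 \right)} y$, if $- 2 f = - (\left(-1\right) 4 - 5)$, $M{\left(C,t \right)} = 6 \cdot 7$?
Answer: $-189$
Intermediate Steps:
$M{\left(C,t \right)} = 42$
$f = - \frac{9}{2}$ ($f = - \frac{\left(-1\right) \left(\left(-1\right) 4 - 5\right)}{2} = - \frac{\left(-1\right) \left(-4 - 5\right)}{2} = - \frac{\left(-1\right) \left(-9\right)}{2} = \left(- \frac{1}{2}\right) 9 = - \frac{9}{2} \approx -4.5$)
$y = - \frac{9}{2} \approx -4.5$
$M{\left(\left(-3\right) \left(-5\right) + 3,7 \right)} y = 42 \left(- \frac{9}{2}\right) = -189$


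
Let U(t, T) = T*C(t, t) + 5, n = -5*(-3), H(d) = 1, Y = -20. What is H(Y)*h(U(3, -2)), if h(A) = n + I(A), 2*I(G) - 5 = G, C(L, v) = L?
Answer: 17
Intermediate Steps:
I(G) = 5/2 + G/2
n = 15
U(t, T) = 5 + T*t (U(t, T) = T*t + 5 = 5 + T*t)
h(A) = 35/2 + A/2 (h(A) = 15 + (5/2 + A/2) = 35/2 + A/2)
H(Y)*h(U(3, -2)) = 1*(35/2 + (5 - 2*3)/2) = 1*(35/2 + (5 - 6)/2) = 1*(35/2 + (½)*(-1)) = 1*(35/2 - ½) = 1*17 = 17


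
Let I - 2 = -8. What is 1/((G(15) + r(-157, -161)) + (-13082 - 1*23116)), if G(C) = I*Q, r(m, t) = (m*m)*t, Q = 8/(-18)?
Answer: -3/12014053 ≈ -2.4971e-7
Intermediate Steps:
I = -6 (I = 2 - 8 = -6)
Q = -4/9 (Q = 8*(-1/18) = -4/9 ≈ -0.44444)
r(m, t) = t*m² (r(m, t) = m²*t = t*m²)
G(C) = 8/3 (G(C) = -6*(-4/9) = 8/3)
1/((G(15) + r(-157, -161)) + (-13082 - 1*23116)) = 1/((8/3 - 161*(-157)²) + (-13082 - 1*23116)) = 1/((8/3 - 161*24649) + (-13082 - 23116)) = 1/((8/3 - 3968489) - 36198) = 1/(-11905459/3 - 36198) = 1/(-12014053/3) = -3/12014053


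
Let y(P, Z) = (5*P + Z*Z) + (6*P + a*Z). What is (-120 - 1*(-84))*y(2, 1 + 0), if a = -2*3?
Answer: -612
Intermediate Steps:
a = -6
y(P, Z) = Z² - 6*Z + 11*P (y(P, Z) = (5*P + Z*Z) + (6*P - 6*Z) = (5*P + Z²) + (-6*Z + 6*P) = (Z² + 5*P) + (-6*Z + 6*P) = Z² - 6*Z + 11*P)
(-120 - 1*(-84))*y(2, 1 + 0) = (-120 - 1*(-84))*((1 + 0)² - 6*(1 + 0) + 11*2) = (-120 + 84)*(1² - 6*1 + 22) = -36*(1 - 6 + 22) = -36*17 = -612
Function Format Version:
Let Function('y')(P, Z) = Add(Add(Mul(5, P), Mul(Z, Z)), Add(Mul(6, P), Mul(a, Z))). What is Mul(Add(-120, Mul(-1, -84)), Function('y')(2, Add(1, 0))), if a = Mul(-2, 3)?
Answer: -612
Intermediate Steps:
a = -6
Function('y')(P, Z) = Add(Pow(Z, 2), Mul(-6, Z), Mul(11, P)) (Function('y')(P, Z) = Add(Add(Mul(5, P), Mul(Z, Z)), Add(Mul(6, P), Mul(-6, Z))) = Add(Add(Mul(5, P), Pow(Z, 2)), Add(Mul(-6, Z), Mul(6, P))) = Add(Add(Pow(Z, 2), Mul(5, P)), Add(Mul(-6, Z), Mul(6, P))) = Add(Pow(Z, 2), Mul(-6, Z), Mul(11, P)))
Mul(Add(-120, Mul(-1, -84)), Function('y')(2, Add(1, 0))) = Mul(Add(-120, Mul(-1, -84)), Add(Pow(Add(1, 0), 2), Mul(-6, Add(1, 0)), Mul(11, 2))) = Mul(Add(-120, 84), Add(Pow(1, 2), Mul(-6, 1), 22)) = Mul(-36, Add(1, -6, 22)) = Mul(-36, 17) = -612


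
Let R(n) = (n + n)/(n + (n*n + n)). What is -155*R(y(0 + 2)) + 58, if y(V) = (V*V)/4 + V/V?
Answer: -39/2 ≈ -19.500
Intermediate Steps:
y(V) = 1 + V**2/4 (y(V) = V**2*(1/4) + 1 = V**2/4 + 1 = 1 + V**2/4)
R(n) = 2*n/(n**2 + 2*n) (R(n) = (2*n)/(n + (n**2 + n)) = (2*n)/(n + (n + n**2)) = (2*n)/(n**2 + 2*n) = 2*n/(n**2 + 2*n))
-155*R(y(0 + 2)) + 58 = -310/(2 + (1 + (0 + 2)**2/4)) + 58 = -310/(2 + (1 + (1/4)*2**2)) + 58 = -310/(2 + (1 + (1/4)*4)) + 58 = -310/(2 + (1 + 1)) + 58 = -310/(2 + 2) + 58 = -310/4 + 58 = -155*1/2 + 58 = -155/2 + 58 = -39/2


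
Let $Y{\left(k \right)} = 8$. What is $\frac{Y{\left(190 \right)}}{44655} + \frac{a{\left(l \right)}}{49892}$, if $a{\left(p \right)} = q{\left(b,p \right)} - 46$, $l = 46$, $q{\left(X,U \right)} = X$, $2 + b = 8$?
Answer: $- \frac{346766}{556981815} \approx -0.00062258$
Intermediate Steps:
$b = 6$ ($b = -2 + 8 = 6$)
$a{\left(p \right)} = -40$ ($a{\left(p \right)} = 6 - 46 = -40$)
$\frac{Y{\left(190 \right)}}{44655} + \frac{a{\left(l \right)}}{49892} = \frac{8}{44655} - \frac{40}{49892} = 8 \cdot \frac{1}{44655} - \frac{10}{12473} = \frac{8}{44655} - \frac{10}{12473} = - \frac{346766}{556981815}$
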